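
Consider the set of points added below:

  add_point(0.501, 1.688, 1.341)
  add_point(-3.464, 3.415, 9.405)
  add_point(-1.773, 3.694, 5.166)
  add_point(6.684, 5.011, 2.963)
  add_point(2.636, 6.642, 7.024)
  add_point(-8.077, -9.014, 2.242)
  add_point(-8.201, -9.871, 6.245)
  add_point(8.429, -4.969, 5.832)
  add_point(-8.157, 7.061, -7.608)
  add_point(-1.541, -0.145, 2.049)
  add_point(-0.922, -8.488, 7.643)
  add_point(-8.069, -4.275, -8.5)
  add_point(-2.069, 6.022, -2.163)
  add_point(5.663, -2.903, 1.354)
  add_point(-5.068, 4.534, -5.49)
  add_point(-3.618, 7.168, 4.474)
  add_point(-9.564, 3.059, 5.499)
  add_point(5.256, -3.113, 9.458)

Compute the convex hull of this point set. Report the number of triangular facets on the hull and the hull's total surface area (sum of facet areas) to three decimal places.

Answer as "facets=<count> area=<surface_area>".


facets=22 area=971.266

13 of the 18 inputs are extreme points: [1, 3, 4, 5, 6, 7, 8, 10, 11, 13, 15, 16, 17].

Triangle areas on the boundary:
  f1: (p11, p6, p16) → 93.9004
  f2: (p8, p11, p16) → 76.5108
  f3: (p1, p6, p16) → 47.1061
  f4: (p5, p11, p7) → 101.5107
  f5: (p5, p11, p6) → 4.9338
  f6: (p13, p11, p7) → 26.9678
  f7: (p13, p8, p11) → 95.7178
  f8: (p3, p13, p8) → 74.2020
  f9: (p3, p13, p7) → 22.7957
  f10: (p3, p17, p7) → 26.3131
  f11: (p10, p1, p6) → 46.3638
  f12: (p10, p17, p1) → 44.6970
  f13: (p10, p17, p7) → 21.6007
  f14: (p10, p5, p7) → 34.7717
  f15: (p10, p5, p6) → 15.3403
  f16: (p15, p8, p16) → 46.5056
  f17: (p15, p1, p16) → 20.4021
  f18: (p4, p17, p1) → 36.3988
  f19: (p4, p3, p17) → 29.8316
  f20: (p4, p15, p1) → 19.5110
  f21: (p4, p3, p8) → 53.6847
  f22: (p4, p15, p8) → 32.2007
Σ area = 971.266

Check V−E+F: 13 − 33 + 22 = 2.


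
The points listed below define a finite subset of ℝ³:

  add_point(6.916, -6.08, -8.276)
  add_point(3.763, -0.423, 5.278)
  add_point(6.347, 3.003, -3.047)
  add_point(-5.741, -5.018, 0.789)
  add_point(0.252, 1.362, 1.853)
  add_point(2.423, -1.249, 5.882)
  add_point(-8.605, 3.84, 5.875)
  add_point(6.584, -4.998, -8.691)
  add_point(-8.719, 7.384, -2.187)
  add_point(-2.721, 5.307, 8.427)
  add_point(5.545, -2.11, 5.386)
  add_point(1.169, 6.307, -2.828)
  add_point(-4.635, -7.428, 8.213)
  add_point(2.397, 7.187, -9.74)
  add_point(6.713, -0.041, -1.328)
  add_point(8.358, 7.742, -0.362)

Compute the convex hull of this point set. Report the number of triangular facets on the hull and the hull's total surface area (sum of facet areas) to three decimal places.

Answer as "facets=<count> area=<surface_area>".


10 of the 16 inputs are extreme points: [0, 3, 6, 7, 8, 9, 10, 12, 13, 15].

Area of each hull facet:
  f1: (p13, p15, p8) → 74.7341
  f2: (p9, p15, p8) → 87.2894
  f3: (p6, p9, p8) → 27.8397
  f4: (p6, p9, p12) → 39.5319
  f5: (p3, p0, p12) → 56.0320
  f6: (p3, p6, p8) → 46.4837
  f7: (p3, p6, p12) → 41.2865
  f8: (p7, p13, p8) → 84.4176
  f9: (p7, p3, p8) → 101.7412
  f10: (p7, p3, p0) → 9.3718
  f11: (p7, p13, p15) → 70.5334
  f12: (p7, p0, p15) → 7.8484
  f13: (p10, p0, p12) → 83.0530
  f14: (p10, p9, p12) → 62.6668
  f15: (p10, p0, p15) → 81.1210
  f16: (p10, p9, p15) → 65.6752
Σ area = 939.626

Euler characteristic 10−24+16 = 2 ✓

facets=16 area=939.626


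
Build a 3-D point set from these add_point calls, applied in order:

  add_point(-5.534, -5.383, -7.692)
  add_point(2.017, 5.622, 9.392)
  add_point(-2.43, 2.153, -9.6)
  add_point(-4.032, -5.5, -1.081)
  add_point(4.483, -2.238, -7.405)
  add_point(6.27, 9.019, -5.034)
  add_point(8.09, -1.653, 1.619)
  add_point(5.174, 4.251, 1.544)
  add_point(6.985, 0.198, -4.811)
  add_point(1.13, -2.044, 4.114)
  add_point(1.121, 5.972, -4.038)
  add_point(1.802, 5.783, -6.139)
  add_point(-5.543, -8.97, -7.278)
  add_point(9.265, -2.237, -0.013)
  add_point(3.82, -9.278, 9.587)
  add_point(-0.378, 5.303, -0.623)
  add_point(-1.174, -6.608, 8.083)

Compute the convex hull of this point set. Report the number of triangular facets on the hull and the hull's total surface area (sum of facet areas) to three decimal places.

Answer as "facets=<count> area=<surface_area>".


facets=22 area=877.200

Hull vertices (13/17): indices [0, 1, 2, 3, 4, 5, 8, 10, 12, 13, 14, 15, 16].

Per-facet area ½‖(b−a)×(c−a)‖:
  f1: (p14, p13, p12) → 112.9131
  f2: (p1, p5, p13) → 84.6404
  f3: (p1, p14, p13) → 85.4550
  f4: (p4, p13, p12) → 47.6841
  f5: (p15, p1, p5) → 43.2692
  f6: (p16, p14, p12) → 43.1754
  f7: (p16, p1, p14) → 36.4891
  f8: (p2, p4, p12) → 47.2426
  f9: (p2, p4, p5) → 46.7108
  f10: (p8, p5, p13) → 22.8671
  f11: (p8, p4, p13) → 11.1455
  f12: (p8, p4, p5) → 16.7139
  f13: (p3, p16, p12) → 20.2750
  f14: (p3, p16, p1) → 61.2778
  f15: (p10, p15, p5) → 9.4211
  f16: (p10, p2, p5) → 19.6475
  f17: (p10, p2, p15) → 13.3322
  f18: (p0, p2, p15) → 40.2126
  f19: (p0, p15, p1) → 56.4665
  f20: (p0, p3, p1) → 40.2484
  f21: (p0, p2, p12) → 5.8723
  f22: (p0, p3, p12) → 12.1403
Σ area = 877.200

Euler: V−E+F = 13−33+22 = 2.


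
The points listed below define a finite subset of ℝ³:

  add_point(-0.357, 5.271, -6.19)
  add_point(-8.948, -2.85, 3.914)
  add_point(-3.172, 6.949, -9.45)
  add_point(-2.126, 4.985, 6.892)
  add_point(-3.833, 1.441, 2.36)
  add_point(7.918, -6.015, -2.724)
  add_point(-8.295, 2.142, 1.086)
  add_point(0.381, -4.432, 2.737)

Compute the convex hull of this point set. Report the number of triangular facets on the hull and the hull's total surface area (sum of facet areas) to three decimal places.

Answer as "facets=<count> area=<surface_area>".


Points on the hull: [0, 1, 2, 3, 5, 6, 7] (7 of 8).

Facet areas (half cross-product norm):
  f1: (p2, p5, p1) → 141.6011
  f2: (p6, p2, p1) → 22.8163
  f3: (p6, p3, p1) → 25.7839
  f4: (p6, p3, p2) → 56.0171
  f5: (p7, p5, p1) → 21.3558
  f6: (p7, p3, p1) → 45.6604
  f7: (p7, p3, p5) → 41.2676
  f8: (p0, p2, p5) → 19.8489
  f9: (p0, p3, p5) → 93.6609
  f10: (p0, p3, p2) → 23.8233
Σ area = 491.835

Check V−E+F: 7 − 15 + 10 = 2.

facets=10 area=491.835


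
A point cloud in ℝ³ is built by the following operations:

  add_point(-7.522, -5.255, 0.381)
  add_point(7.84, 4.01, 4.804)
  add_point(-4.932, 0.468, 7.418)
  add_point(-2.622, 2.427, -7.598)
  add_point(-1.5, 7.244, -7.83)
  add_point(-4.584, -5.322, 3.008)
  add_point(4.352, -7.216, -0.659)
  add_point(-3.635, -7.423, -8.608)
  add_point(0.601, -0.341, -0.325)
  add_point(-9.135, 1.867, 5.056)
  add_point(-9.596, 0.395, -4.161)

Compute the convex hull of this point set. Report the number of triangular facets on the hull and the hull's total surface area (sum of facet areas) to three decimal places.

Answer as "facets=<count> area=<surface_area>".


facets=14 area=720.008

Points on the hull: [0, 1, 2, 4, 5, 6, 7, 9, 10] (9 of 11).

Area of each hull facet:
  f1: (p4, p7, p10) → 60.2883
  f2: (p9, p4, p10) → 51.4694
  f3: (p9, p4, p1) → 115.4454
  f4: (p0, p7, p10) → 36.3977
  f5: (p0, p5, p7) → 18.8286
  f6: (p0, p9, p10) → 30.7194
  f7: (p0, p9, p5) → 16.7197
  f8: (p6, p5, p7) → 51.3732
  f9: (p6, p4, p1) → 98.7092
  f10: (p6, p4, p7) → 82.5994
  f11: (p2, p9, p1) → 26.4042
  f12: (p2, p9, p5) → 18.2846
  f13: (p2, p6, p1) → 80.2531
  f14: (p2, p6, p5) → 32.5158
Σ area = 720.008

Euler characteristic 9−21+14 = 2 ✓


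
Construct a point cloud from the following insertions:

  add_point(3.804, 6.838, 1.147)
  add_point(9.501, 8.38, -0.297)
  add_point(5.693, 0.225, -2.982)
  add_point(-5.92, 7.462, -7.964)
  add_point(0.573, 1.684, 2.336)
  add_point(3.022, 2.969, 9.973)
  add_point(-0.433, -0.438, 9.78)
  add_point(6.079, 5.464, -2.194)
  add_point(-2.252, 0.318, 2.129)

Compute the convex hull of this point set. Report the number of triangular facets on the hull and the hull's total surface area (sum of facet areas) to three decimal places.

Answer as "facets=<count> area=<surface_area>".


facets=10 area=443.026

Extreme-point indices: [0, 1, 2, 3, 5, 6, 8] — 7 of 9 on the boundary.

Facet areas (half cross-product norm):
  f1: (p5, p6, p3) → 48.9539
  f2: (p2, p1, p3) → 68.3819
  f3: (p2, p5, p1) → 58.9292
  f4: (p2, p5, p6) → 32.7747
  f5: (p0, p1, p3) → 34.8781
  f6: (p0, p5, p3) → 52.3844
  f7: (p0, p5, p1) → 26.9929
  f8: (p8, p6, p3) → 24.5476
  f9: (p8, p2, p3) → 59.9457
  f10: (p8, p2, p6) → 35.2377
Σ area = 443.026

Check V−E+F: 7 − 15 + 10 = 2.


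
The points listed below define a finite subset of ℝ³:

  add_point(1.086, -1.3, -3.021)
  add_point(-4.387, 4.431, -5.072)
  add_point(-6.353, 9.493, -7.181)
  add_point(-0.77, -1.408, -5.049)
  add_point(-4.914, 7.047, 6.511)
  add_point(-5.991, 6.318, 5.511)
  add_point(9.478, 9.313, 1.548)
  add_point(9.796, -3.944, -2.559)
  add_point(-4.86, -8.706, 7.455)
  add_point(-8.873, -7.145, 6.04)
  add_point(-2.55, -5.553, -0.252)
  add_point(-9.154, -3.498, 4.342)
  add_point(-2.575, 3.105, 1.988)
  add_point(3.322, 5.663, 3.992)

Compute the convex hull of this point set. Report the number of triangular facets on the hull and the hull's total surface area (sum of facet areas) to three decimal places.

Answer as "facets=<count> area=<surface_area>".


Points on the hull: [2, 3, 4, 5, 6, 7, 8, 9, 10, 11, 13] (11 of 14).

Facet areas (half cross-product norm):
  f1: (p6, p2, p7) → 124.6805
  f2: (p6, p8, p7) → 127.2697
  f3: (p3, p2, p7) → 51.8464
  f4: (p4, p6, p2) → 104.3223
  f5: (p9, p4, p8) → 33.2898
  f6: (p9, p2, p11) → 12.7944
  f7: (p9, p3, p2) → 90.2244
  f8: (p13, p6, p8) → 31.3845
  f9: (p13, p4, p8) → 68.1105
  f10: (p13, p4, p6) → 20.4209
  f11: (p5, p2, p11) → 67.4955
  f12: (p5, p4, p2) → 9.2883
  f13: (p5, p9, p11) → 12.9213
  f14: (p5, p9, p4) → 9.4529
  f15: (p10, p9, p8) → 19.3072
  f16: (p10, p9, p3) → 17.6959
  f17: (p10, p8, p7) → 48.3061
  f18: (p10, p3, p7) → 36.6578
Σ area = 885.468

Euler characteristic 11−27+18 = 2 ✓

facets=18 area=885.468


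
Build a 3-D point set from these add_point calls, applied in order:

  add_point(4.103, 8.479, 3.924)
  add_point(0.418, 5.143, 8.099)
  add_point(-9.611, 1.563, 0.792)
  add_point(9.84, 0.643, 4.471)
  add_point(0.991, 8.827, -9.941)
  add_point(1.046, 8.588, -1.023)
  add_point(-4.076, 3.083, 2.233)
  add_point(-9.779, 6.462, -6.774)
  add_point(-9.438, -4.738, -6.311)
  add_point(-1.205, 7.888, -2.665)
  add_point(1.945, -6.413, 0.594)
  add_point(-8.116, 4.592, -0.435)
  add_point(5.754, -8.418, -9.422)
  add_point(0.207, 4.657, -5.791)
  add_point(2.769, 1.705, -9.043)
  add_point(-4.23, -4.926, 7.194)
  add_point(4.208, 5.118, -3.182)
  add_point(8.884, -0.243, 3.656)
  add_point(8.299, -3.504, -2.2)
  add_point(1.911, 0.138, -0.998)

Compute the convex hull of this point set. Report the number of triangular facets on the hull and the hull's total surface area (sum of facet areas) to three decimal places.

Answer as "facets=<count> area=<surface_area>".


facets=22 area=1078.787

Extreme-point indices: [0, 1, 2, 3, 4, 5, 7, 8, 10, 11, 12, 15, 18] — 13 of 20 on the boundary.

Per-facet area ½‖(b−a)×(c−a)‖:
  f1: (p0, p4, p3) → 67.6816
  f2: (p18, p4, p3) → 64.9344
  f3: (p18, p4, p12) → 73.7825
  f4: (p8, p15, p12) → 113.7971
  f5: (p8, p4, p7) → 63.1740
  f6: (p8, p4, p12) → 125.8591
  f7: (p5, p4, p7) → 49.1917
  f8: (p5, p0, p7) → 19.2161
  f9: (p5, p0, p4) → 13.5004
  f10: (p2, p8, p7) → 41.2546
  f11: (p2, p8, p15) → 50.2287
  f12: (p1, p15, p3) → 61.4503
  f13: (p1, p0, p3) → 31.3605
  f14: (p1, p2, p15) → 56.3024
  f15: (p1, p0, p7) → 56.8768
  f16: (p10, p15, p12) → 18.6779
  f17: (p10, p18, p12) → 33.8493
  f18: (p10, p15, p3) → 51.2530
  f19: (p10, p18, p3) → 30.0789
  f20: (p11, p2, p7) → 10.9525
  f21: (p11, p1, p7) → 23.7462
  f22: (p11, p1, p2) → 21.6189
Σ area = 1078.787

Check V−E+F: 13 − 33 + 22 = 2.


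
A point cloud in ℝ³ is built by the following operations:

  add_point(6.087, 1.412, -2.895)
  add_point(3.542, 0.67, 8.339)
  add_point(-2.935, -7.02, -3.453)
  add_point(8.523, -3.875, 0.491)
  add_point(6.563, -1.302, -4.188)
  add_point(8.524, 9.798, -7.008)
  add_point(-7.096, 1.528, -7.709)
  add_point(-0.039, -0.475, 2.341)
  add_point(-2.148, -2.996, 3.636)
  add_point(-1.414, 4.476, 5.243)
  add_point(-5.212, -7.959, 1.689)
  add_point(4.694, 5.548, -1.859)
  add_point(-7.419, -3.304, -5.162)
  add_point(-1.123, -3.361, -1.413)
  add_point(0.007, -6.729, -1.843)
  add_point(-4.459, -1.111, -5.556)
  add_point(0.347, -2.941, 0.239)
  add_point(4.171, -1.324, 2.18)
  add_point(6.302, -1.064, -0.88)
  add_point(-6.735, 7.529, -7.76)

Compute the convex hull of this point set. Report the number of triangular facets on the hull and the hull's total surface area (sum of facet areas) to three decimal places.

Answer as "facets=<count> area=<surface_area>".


Hull vertices (11/20): indices [1, 2, 3, 4, 5, 6, 9, 10, 12, 14, 19].

Triangle areas on the boundary:
  f1: (p3, p1, p5) → 80.6603
  f2: (p6, p19, p12) → 7.5332
  f3: (p6, p19, p5) → 45.4371
  f4: (p9, p19, p5) → 102.7715
  f5: (p9, p1, p5) → 57.8792
  f6: (p10, p3, p1) → 68.2364
  f7: (p10, p9, p1) → 46.1778
  f8: (p10, p19, p12) → 34.2851
  f9: (p10, p9, p19) → 95.8470
  f10: (p4, p3, p5) → 27.0689
  f11: (p4, p6, p5) → 83.2636
  f12: (p2, p6, p12) → 12.9200
  f13: (p2, p4, p6) → 57.5276
  f14: (p2, p10, p12) → 17.2708
  f15: (p14, p4, p3) → 24.3692
  f16: (p14, p2, p4) → 12.1555
  f17: (p14, p10, p3) → 22.2101
  f18: (p14, p2, p10) → 9.5742
Σ area = 805.187

Check V−E+F: 11 − 27 + 18 = 2.

facets=18 area=805.187


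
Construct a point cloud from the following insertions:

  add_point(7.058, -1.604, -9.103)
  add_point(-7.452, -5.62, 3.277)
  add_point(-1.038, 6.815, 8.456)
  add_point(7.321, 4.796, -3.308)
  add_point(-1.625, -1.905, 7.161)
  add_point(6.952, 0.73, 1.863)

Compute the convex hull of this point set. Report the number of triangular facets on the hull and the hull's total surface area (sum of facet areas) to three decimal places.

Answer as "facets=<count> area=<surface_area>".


facets=8 area=454.667

Extreme-point indices: [0, 1, 2, 3, 4, 5] — 6 of 6 on the boundary.

Triangle areas on the boundary:
  f1: (p2, p3, p1) → 107.4875
  f2: (p0, p3, p1) → 81.4930
  f3: (p5, p0, p1) → 88.5968
  f4: (p5, p2, p3) → 39.0960
  f5: (p5, p0, p3) → 28.3897
  f6: (p4, p2, p1) → 28.4474
  f7: (p4, p5, p1) → 36.3566
  f8: (p4, p5, p2) → 44.8000
Σ area = 454.667

Euler characteristic 6−12+8 = 2 ✓


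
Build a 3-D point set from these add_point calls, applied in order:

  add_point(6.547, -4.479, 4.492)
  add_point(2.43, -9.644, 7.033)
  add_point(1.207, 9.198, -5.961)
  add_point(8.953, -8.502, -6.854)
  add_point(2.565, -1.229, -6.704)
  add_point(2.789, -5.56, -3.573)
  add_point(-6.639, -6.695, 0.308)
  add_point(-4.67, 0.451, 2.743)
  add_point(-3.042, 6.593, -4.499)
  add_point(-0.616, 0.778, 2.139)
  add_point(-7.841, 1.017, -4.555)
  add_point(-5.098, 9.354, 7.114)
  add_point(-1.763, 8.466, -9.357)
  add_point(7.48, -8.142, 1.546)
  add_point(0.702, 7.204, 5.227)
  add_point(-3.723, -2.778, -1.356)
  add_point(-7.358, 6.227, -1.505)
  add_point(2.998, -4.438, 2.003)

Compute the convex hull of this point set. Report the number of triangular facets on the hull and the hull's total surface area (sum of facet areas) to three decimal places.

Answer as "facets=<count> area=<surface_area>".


facets=18 area=962.648

Extreme-point indices: [0, 1, 2, 3, 6, 10, 11, 12, 13, 14, 16] — 11 of 18 on the boundary.

Per-facet area ½‖(b−a)×(c−a)‖:
  f1: (p12, p3, p10) → 102.3058
  f2: (p16, p12, p10) → 29.5879
  f3: (p16, p11, p12) → 40.0919
  f4: (p14, p1, p11) → 50.7395
  f5: (p6, p3, p10) → 79.3235
  f6: (p6, p1, p3) → 87.7749
  f7: (p6, p1, p11) → 101.9189
  f8: (p6, p16, p10) → 24.9428
  f9: (p6, p16, p11) → 60.6072
  f10: (p2, p11, p12) → 30.5652
  f11: (p2, p14, p11) → 35.4324
  f12: (p2, p12, p3) → 44.0604
  f13: (p0, p14, p1) → 42.9826
  f14: (p0, p2, p3) → 107.6821
  f15: (p0, p2, p14) → 74.1727
  f16: (p13, p1, p3) → 18.7633
  f17: (p13, p0, p3) → 15.1694
  f18: (p13, p0, p1) → 16.5274
Σ area = 962.648

Check V−E+F: 11 − 27 + 18 = 2.


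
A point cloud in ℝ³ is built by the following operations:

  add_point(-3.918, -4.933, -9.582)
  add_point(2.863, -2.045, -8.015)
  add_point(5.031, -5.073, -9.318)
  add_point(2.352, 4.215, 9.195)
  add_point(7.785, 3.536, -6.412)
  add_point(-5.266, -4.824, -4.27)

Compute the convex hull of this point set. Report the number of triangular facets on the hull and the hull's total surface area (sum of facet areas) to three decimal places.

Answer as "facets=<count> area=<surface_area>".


facets=6 area=404.000

Points on the hull: [0, 2, 3, 4, 5] (5 of 6).

Per-facet area ½‖(b−a)×(c−a)‖:
  f1: (p3, p2, p5) → 102.6803
  f2: (p3, p2, p4) → 76.3978
  f3: (p0, p2, p5) → 23.9528
  f4: (p0, p2, p4) → 40.7468
  f5: (p0, p3, p5) → 37.9871
  f6: (p0, p3, p4) → 122.2355
Σ area = 404.000

Check V−E+F: 5 − 9 + 6 = 2.


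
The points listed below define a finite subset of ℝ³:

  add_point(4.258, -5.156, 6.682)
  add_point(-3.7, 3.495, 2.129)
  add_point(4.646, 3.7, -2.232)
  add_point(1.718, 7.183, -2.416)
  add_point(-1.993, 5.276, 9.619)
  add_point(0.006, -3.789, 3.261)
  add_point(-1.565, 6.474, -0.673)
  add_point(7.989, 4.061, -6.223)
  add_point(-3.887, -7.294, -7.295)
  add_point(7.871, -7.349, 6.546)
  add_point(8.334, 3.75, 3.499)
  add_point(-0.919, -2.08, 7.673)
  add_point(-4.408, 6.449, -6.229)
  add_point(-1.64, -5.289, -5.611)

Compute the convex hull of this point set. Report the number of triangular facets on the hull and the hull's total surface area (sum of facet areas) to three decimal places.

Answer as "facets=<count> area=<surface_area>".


Extreme-point indices: [1, 3, 4, 6, 7, 8, 9, 10, 11, 12] — 10 of 14 on the boundary.

Per-facet area ½‖(b−a)×(c−a)‖:
  f1: (p9, p4, p10) → 69.6188
  f2: (p7, p8, p12) → 84.8320
  f3: (p7, p9, p10) → 53.5873
  f4: (p7, p9, p8) → 128.2127
  f5: (p6, p4, p12) → 16.2811
  f6: (p1, p8, p12) → 59.2036
  f7: (p1, p4, p12) → 19.2997
  f8: (p11, p9, p8) → 82.6253
  f9: (p11, p9, p4) → 30.5677
  f10: (p11, p1, p8) → 59.6253
  f11: (p11, p1, p4) → 27.4056
  f12: (p3, p7, p10) → 34.9074
  f13: (p3, p4, p10) → 54.4574
  f14: (p3, p6, p4) → 16.8235
  f15: (p3, p7, p12) → 26.8187
  f16: (p3, p6, p12) → 11.8072
Σ area = 776.073

Check V−E+F: 10 − 24 + 16 = 2.

facets=16 area=776.073


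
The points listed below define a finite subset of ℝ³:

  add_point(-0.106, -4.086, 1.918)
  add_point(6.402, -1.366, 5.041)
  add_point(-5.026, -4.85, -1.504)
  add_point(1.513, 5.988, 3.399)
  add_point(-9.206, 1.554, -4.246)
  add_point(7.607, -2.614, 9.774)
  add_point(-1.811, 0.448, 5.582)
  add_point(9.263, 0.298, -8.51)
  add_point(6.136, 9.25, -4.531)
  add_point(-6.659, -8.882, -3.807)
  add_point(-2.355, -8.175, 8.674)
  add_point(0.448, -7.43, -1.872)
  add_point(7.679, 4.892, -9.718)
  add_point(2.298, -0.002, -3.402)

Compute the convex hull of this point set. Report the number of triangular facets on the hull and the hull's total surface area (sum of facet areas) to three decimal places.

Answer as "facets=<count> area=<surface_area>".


facets=16 area=921.925

Points on the hull: [3, 4, 5, 6, 7, 8, 9, 10, 11, 12] (10 of 14).

Triangle areas on the boundary:
  f1: (p8, p5, p7) → 91.9910
  f2: (p12, p9, p4) → 97.0449
  f3: (p12, p9, p7) → 46.1291
  f4: (p12, p8, p4) → 59.4906
  f5: (p12, p8, p7) → 15.3954
  f6: (p10, p9, p4) → 70.9277
  f7: (p3, p8, p4) → 67.6462
  f8: (p3, p8, p5) → 54.4484
  f9: (p11, p5, p7) → 96.9490
  f10: (p11, p10, p5) → 61.8419
  f11: (p11, p9, p7) → 40.3270
  f12: (p11, p10, p9) → 41.0555
  f13: (p6, p10, p5) → 46.2776
  f14: (p6, p3, p5) → 36.5765
  f15: (p6, p10, p4) → 53.7432
  f16: (p6, p3, p4) → 42.0806
Σ area = 921.925

Check V−E+F: 10 − 24 + 16 = 2.


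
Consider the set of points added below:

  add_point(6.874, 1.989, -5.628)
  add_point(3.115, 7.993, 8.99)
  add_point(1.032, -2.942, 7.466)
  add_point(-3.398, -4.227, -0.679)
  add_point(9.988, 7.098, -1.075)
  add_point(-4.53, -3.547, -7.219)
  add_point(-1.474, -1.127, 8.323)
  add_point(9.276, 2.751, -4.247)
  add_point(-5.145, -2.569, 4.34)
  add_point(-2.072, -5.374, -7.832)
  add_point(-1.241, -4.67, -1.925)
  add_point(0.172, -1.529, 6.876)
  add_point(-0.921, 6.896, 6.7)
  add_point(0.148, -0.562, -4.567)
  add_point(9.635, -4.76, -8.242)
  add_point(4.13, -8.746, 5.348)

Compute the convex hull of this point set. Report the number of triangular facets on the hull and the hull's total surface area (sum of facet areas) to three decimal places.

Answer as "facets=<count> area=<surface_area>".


facets=22 area=805.703

Hull vertices (13/16): indices [0, 1, 2, 3, 4, 5, 6, 7, 8, 9, 12, 14, 15].

Area of each hull facet:
  f1: (p14, p15, p4) → 102.5068
  f2: (p1, p15, p4) → 100.6781
  f3: (p6, p15, p8) → 27.7651
  f4: (p0, p5, p4) → 32.3287
  f5: (p0, p5, p14) → 49.2289
  f6: (p12, p1, p4) → 29.0768
  f7: (p12, p5, p4) → 114.2745
  f8: (p12, p5, p8) → 59.3648
  f9: (p12, p6, p8) → 22.7152
  f10: (p12, p6, p1) → 19.2149
  f11: (p3, p15, p8) → 29.2518
  f12: (p3, p5, p8) → 11.1396
  f13: (p9, p14, p15) → 81.4212
  f14: (p9, p5, p14) → 11.8705
  f15: (p9, p3, p15) → 36.6425
  f16: (p9, p3, p5) → 10.4196
  f17: (p2, p1, p15) → 24.5012
  f18: (p2, p6, p15) → 4.6881
  f19: (p2, p6, p1) → 16.1823
  f20: (p7, p14, p4) → 5.1309
  f21: (p7, p0, p4) → 6.2226
  f22: (p7, p0, p14) → 11.0791
Σ area = 805.703

Euler characteristic 13−33+22 = 2 ✓


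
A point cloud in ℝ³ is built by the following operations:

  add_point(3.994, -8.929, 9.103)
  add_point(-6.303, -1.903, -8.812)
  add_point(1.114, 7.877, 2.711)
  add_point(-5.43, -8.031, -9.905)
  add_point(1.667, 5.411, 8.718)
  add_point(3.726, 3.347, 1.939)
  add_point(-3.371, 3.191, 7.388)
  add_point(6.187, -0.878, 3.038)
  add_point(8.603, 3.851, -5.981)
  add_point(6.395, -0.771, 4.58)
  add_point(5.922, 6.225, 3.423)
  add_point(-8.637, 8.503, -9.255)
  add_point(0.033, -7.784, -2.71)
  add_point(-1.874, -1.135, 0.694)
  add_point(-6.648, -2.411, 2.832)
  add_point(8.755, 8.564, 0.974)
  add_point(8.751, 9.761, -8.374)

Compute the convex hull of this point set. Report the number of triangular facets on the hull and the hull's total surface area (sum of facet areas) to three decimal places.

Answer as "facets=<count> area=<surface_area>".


Hull vertices (12/17): indices [0, 2, 3, 4, 6, 8, 9, 11, 12, 14, 15, 16].

Per-facet area ½‖(b−a)×(c−a)‖:
  f1: (p16, p3, p11) → 146.0967
  f2: (p9, p0, p15) → 6.6710
  f3: (p8, p16, p3) → 51.0434
  f4: (p8, p9, p0) → 33.6964
  f5: (p8, p16, p15) → 26.2006
  f6: (p8, p9, p15) → 42.1093
  f7: (p2, p16, p11) → 100.7093
  f8: (p2, p16, p15) → 36.0747
  f9: (p4, p0, p15) → 78.0556
  f10: (p4, p6, p0) → 39.9714
  f11: (p4, p2, p15) → 25.3249
  f12: (p4, p6, p11) → 48.2717
  f13: (p4, p2, p11) → 31.3216
  f14: (p14, p3, p11) → 105.3961
  f15: (p14, p6, p11) → 65.0472
  f16: (p14, p3, p0) → 96.4086
  f17: (p14, p6, p0) → 53.7120
  f18: (p12, p3, p0) → 19.2048
  f19: (p12, p8, p0) → 92.2501
  f20: (p12, p8, p3) → 65.6593
Σ area = 1163.225

Check V−E+F: 12 − 30 + 20 = 2.

facets=20 area=1163.225


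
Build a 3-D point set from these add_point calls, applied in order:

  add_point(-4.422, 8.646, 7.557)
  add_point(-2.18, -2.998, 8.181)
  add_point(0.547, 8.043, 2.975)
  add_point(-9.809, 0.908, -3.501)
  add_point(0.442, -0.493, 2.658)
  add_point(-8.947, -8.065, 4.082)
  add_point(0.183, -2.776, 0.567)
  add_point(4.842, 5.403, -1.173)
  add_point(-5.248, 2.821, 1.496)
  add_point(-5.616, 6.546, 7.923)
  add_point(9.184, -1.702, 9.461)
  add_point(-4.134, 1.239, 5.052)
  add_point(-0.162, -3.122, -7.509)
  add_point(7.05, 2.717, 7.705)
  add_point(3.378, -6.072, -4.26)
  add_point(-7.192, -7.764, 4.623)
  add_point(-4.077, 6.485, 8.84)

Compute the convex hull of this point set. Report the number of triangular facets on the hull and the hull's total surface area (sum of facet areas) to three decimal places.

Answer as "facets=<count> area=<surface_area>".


facets=22 area=847.961

Hull vertices (13/17): indices [0, 1, 2, 3, 5, 7, 9, 10, 12, 13, 14, 15, 16].

Area of each hull facet:
  f1: (p9, p5, p3) → 76.4644
  f2: (p9, p0, p3) → 15.1111
  f3: (p15, p14, p10) → 104.6717
  f4: (p15, p14, p5) → 10.8046
  f5: (p7, p14, p10) → 78.0318
  f6: (p16, p9, p0) → 2.0793
  f7: (p16, p9, p5) → 13.3119
  f8: (p12, p7, p3) → 65.4824
  f9: (p12, p7, p14) → 32.4409
  f10: (p12, p5, p3) → 65.5703
  f11: (p12, p14, p5) → 41.9947
  f12: (p13, p7, p10) → 18.9378
  f13: (p13, p16, p10) → 24.0272
  f14: (p13, p16, p0) → 14.0142
  f15: (p1, p15, p5) → 3.9292
  f16: (p1, p16, p5) → 41.4011
  f17: (p1, p15, p10) → 29.2891
  f18: (p1, p16, p10) → 55.6212
  f19: (p2, p13, p0) → 31.9844
  f20: (p2, p13, p7) → 29.4306
  f21: (p2, p0, p3) → 47.1924
  f22: (p2, p7, p3) → 46.1709
Σ area = 847.961

Check V−E+F: 13 − 33 + 22 = 2.


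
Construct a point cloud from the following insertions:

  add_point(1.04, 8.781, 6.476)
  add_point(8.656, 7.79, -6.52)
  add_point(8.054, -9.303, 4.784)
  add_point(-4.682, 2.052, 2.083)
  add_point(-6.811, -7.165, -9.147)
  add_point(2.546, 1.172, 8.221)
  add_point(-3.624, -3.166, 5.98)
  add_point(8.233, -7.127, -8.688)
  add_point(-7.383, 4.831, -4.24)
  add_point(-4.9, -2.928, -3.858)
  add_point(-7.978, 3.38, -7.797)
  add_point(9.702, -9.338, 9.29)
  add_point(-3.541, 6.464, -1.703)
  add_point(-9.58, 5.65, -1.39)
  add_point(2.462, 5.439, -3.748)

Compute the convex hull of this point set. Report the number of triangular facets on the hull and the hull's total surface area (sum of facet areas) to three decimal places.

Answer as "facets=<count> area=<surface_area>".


Extreme-point indices: [0, 1, 2, 4, 5, 6, 7, 10, 11, 13] — 10 of 15 on the boundary.

Per-facet area ½‖(b−a)×(c−a)‖:
  f1: (p1, p0, p13) → 101.7813
  f2: (p1, p0, p11) → 151.2226
  f3: (p6, p0, p13) → 74.3884
  f4: (p6, p4, p13) → 91.7144
  f5: (p6, p4, p11) → 115.3047
  f6: (p10, p4, p13) → 33.1324
  f7: (p10, p1, p13) → 60.1049
  f8: (p7, p1, p11) → 136.9807
  f9: (p7, p10, p4) → 80.0591
  f10: (p7, p10, p1) → 124.4968
  f11: (p5, p0, p11) → 20.7010
  f12: (p5, p6, p11) → 50.1961
  f13: (p5, p6, p0) → 29.6691
  f14: (p2, p4, p11) → 22.5318
  f15: (p2, p7, p11) → 12.5440
  f16: (p2, p7, p4) → 102.6925
Σ area = 1207.520

Euler: V−E+F = 10−24+16 = 2.

facets=16 area=1207.520


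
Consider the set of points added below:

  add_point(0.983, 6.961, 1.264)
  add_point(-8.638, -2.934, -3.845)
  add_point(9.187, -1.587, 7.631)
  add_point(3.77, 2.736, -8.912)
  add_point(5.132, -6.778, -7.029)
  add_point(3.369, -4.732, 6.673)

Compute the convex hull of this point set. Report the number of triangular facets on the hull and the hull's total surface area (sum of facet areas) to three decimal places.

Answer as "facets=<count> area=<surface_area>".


facets=8 area=573.693

Hull vertices (6/6): indices [0, 1, 2, 3, 4, 5].

Area of each hull facet:
  f1: (p3, p0, p1) → 76.6296
  f2: (p3, p4, p1) → 67.3484
  f3: (p3, p0, p2) → 76.3782
  f4: (p3, p4, p2) → 78.2807
  f5: (p5, p0, p1) → 90.7490
  f6: (p5, p0, p2) → 42.8749
  f7: (p5, p4, p1) → 95.0004
  f8: (p5, p4, p2) → 46.4313
Σ area = 573.693

Euler: V−E+F = 6−12+8 = 2.


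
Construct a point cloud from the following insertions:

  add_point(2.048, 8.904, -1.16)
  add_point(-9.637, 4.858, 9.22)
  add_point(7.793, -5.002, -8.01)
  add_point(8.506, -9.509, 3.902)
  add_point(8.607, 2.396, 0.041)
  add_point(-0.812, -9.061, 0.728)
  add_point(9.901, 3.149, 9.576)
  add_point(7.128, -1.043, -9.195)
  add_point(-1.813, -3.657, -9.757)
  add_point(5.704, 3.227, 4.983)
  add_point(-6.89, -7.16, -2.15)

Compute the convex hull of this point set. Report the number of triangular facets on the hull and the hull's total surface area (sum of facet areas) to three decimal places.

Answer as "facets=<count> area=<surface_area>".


facets=16 area=1064.015

Hull vertices (10/11): indices [0, 1, 2, 3, 4, 5, 6, 7, 8, 10].

Area of each hull facet:
  f1: (p3, p6, p1) → 136.6836
  f2: (p0, p6, p1) → 115.0054
  f3: (p0, p8, p1) → 126.7190
  f4: (p10, p8, p1) → 76.7670
  f5: (p4, p0, p6) → 44.3326
  f6: (p5, p10, p8) → 34.2015
  f7: (p5, p3, p1) → 86.0125
  f8: (p5, p10, p1) → 58.5014
  f9: (p7, p0, p8) → 63.7672
  f10: (p7, p4, p0) → 46.4218
  f11: (p2, p7, p4) → 20.8400
  f12: (p2, p3, p6) → 88.7321
  f13: (p2, p4, p6) → 32.5756
  f14: (p2, p7, p8) → 19.4414
  f15: (p2, p5, p3) → 58.3957
  f16: (p2, p5, p8) → 55.6183
Σ area = 1064.015

Euler characteristic 10−24+16 = 2 ✓


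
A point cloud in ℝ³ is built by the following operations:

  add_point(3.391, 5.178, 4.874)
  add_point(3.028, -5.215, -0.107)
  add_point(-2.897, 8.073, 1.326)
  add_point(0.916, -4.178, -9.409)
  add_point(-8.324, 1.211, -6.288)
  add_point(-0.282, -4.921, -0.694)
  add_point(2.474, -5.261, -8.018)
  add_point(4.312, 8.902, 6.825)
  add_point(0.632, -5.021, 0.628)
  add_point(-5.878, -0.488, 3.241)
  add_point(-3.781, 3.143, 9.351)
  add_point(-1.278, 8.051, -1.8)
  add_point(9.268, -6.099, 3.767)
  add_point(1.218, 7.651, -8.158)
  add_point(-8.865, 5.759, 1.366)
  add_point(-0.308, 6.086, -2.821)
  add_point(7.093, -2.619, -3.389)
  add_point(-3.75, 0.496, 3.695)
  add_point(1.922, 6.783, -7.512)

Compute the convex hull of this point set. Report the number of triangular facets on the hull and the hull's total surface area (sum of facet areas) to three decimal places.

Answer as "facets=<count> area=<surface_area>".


facets=26 area=861.182

Extreme-point indices: [2, 3, 4, 5, 6, 7, 8, 9, 10, 11, 12, 13, 14, 16, 18] — 15 of 19 on the boundary.

Triangle areas on the boundary:
  f1: (p10, p7, p14) → 50.2409
  f2: (p10, p7, p12) → 80.1773
  f3: (p2, p7, p14) → 18.6848
  f4: (p18, p13, p7) → 8.3159
  f5: (p11, p13, p7) → 28.6346
  f6: (p11, p2, p7) → 15.7854
  f7: (p11, p13, p14) → 22.1049
  f8: (p11, p2, p14) → 10.1613
  f9: (p16, p18, p13) → 1.6550
  f10: (p16, p7, p12) → 63.1105
  f11: (p16, p18, p7) → 80.3919
  f12: (p6, p5, p12) → 41.4310
  f13: (p6, p5, p3) → 8.7900
  f14: (p6, p16, p12) → 23.6142
  f15: (p6, p13, p3) → 12.9548
  f16: (p6, p16, p13) → 43.6099
  f17: (p8, p10, p12) → 58.1025
  f18: (p8, p5, p12) → 4.3103
  f19: (p4, p5, p3) → 46.1051
  f20: (p4, p13, p14) → 51.7821
  f21: (p4, p13, p3) → 57.8183
  f22: (p9, p8, p10) → 29.4878
  f23: (p9, p8, p5) → 6.5610
  f24: (p9, p4, p5) → 39.8695
  f25: (p9, p10, p14) → 26.4640
  f26: (p9, p4, p14) → 31.0189
Σ area = 861.182

Euler: V−E+F = 15−39+26 = 2.


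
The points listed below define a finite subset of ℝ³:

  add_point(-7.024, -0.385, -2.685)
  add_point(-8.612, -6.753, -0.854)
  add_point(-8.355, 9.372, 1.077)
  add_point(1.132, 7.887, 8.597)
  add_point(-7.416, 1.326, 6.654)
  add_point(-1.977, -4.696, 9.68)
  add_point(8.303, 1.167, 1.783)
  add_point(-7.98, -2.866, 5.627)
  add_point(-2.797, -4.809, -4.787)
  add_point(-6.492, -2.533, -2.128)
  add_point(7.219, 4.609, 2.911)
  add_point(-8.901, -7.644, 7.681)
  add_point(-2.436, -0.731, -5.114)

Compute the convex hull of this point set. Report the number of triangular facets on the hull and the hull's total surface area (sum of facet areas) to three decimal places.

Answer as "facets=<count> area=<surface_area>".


Points on the hull: [0, 1, 2, 3, 4, 5, 6, 8, 10, 11, 12] (11 of 13).

Area of each hull facet:
  f1: (p8, p12, p6) → 26.0803
  f2: (p5, p3, p6) → 72.7689
  f3: (p5, p8, p11) → 53.6437
  f4: (p5, p8, p6) → 88.6648
  f5: (p4, p2, p11) → 23.6885
  f6: (p4, p3, p2) → 51.1006
  f7: (p4, p5, p11) → 31.1194
  f8: (p4, p5, p3) → 46.9756
  f9: (p10, p3, p6) → 11.7809
  f10: (p10, p3, p2) → 53.6782
  f11: (p10, p12, p6) → 24.3562
  f12: (p10, p12, p2) → 87.3120
  f13: (p1, p2, p11) → 69.7225
  f14: (p1, p8, p11) → 25.2207
  f15: (p0, p8, p12) → 10.6713
  f16: (p0, p1, p8) → 20.2060
  f17: (p0, p12, p2) → 25.7940
  f18: (p0, p1, p2) → 24.1666
Σ area = 746.950

Euler: V−E+F = 11−27+18 = 2.

facets=18 area=746.950


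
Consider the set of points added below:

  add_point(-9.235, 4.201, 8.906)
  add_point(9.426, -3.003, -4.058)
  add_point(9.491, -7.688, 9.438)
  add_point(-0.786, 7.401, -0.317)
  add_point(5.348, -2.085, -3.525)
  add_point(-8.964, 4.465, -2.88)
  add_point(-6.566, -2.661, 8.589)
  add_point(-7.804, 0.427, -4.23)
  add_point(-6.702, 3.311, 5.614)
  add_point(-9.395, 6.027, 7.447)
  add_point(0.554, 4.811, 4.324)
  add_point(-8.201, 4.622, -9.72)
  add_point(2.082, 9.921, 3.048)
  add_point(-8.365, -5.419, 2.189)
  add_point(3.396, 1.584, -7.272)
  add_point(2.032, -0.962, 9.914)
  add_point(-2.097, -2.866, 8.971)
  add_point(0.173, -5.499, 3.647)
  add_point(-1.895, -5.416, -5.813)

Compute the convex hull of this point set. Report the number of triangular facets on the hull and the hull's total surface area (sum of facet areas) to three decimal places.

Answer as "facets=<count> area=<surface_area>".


facets=20 area=1090.405

Extreme-point indices: [0, 1, 2, 5, 6, 9, 11, 12, 13, 14, 15, 18] — 12 of 19 on the boundary.

Facet areas (half cross-product norm):
  f1: (p11, p12, p9) → 103.1283
  f2: (p1, p12, p2) → 116.3908
  f3: (p15, p12, p2) → 54.5496
  f4: (p14, p11, p12) → 81.2018
  f5: (p14, p1, p12) → 54.4731
  f6: (p5, p11, p9) → 6.6582
  f7: (p5, p13, p9) → 55.1790
  f8: (p5, p13, p11) → 33.8578
  f9: (p6, p15, p2) → 36.1651
  f10: (p6, p13, p2) → 59.7583
  f11: (p18, p1, p2) → 83.3709
  f12: (p18, p13, p2) → 95.6089
  f13: (p18, p13, p11) → 64.0447
  f14: (p18, p14, p11) → 51.2638
  f15: (p18, p14, p1) → 36.5212
  f16: (p0, p6, p15) → 32.2062
  f17: (p0, p12, p9) → 13.9256
  f18: (p0, p15, p12) → 73.6380
  f19: (p0, p13, p9) → 13.2026
  f20: (p0, p6, p13) → 25.2615
Σ area = 1090.405

Euler characteristic 12−30+20 = 2 ✓


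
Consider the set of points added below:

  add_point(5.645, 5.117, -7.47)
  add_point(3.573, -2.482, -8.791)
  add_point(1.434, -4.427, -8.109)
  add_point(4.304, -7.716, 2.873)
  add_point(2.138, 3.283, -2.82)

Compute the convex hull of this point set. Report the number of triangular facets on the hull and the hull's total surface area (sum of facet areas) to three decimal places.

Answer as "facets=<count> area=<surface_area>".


Points on the hull: [0, 1, 2, 3, 4] (5 of 5).

Per-facet area ½‖(b−a)×(c−a)‖:
  f1: (p1, p0, p2) → 7.5414
  f2: (p1, p3, p2) → 17.1190
  f3: (p1, p3, p0) → 49.8419
  f4: (p4, p0, p2) → 28.3465
  f5: (p4, p3, p2) → 52.6084
  f6: (p4, p3, p0) → 33.0501
Σ area = 188.507

Euler characteristic 5−9+6 = 2 ✓

facets=6 area=188.507


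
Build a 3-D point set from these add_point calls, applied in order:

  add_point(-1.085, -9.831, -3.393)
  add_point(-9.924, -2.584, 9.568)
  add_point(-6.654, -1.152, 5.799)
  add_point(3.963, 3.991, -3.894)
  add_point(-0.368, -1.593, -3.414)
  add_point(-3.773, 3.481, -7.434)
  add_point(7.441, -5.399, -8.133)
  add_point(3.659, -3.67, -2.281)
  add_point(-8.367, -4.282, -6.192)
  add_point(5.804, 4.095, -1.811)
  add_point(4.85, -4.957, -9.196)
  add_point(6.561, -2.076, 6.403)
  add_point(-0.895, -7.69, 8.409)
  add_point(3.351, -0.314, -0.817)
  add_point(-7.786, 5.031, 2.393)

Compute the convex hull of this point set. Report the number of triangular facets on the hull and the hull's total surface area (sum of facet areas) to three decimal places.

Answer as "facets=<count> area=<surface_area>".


Extreme-point indices: [0, 1, 3, 5, 6, 8, 9, 10, 11, 12, 14] — 11 of 15 on the boundary.

Facet areas (half cross-product norm):
  f1: (p11, p14, p1) → 84.1735
  f2: (p8, p14, p1) → 67.4959
  f3: (p8, p0, p1) → 75.3422
  f4: (p9, p11, p6) → 59.2224
  f5: (p9, p11, p14) → 72.8481
  f6: (p12, p0, p1) → 61.5481
  f7: (p12, p11, p1) → 45.4104
  f8: (p12, p0, p6) → 60.2308
  f9: (p12, p11, p6) → 70.7843
  f10: (p10, p0, p6) → 13.1819
  f11: (p10, p8, p0) → 46.0764
  f12: (p5, p8, p14) → 47.9451
  f13: (p5, p10, p8) → 54.2308
  f14: (p3, p9, p14) → 18.1077
  f15: (p3, p5, p14) → 45.6572
  f16: (p3, p5, p10) → 43.7139
  f17: (p3, p9, p6) → 15.0288
  f18: (p3, p10, p6) → 14.7948
Σ area = 895.792

Check V−E+F: 11 − 27 + 18 = 2.

facets=18 area=895.792


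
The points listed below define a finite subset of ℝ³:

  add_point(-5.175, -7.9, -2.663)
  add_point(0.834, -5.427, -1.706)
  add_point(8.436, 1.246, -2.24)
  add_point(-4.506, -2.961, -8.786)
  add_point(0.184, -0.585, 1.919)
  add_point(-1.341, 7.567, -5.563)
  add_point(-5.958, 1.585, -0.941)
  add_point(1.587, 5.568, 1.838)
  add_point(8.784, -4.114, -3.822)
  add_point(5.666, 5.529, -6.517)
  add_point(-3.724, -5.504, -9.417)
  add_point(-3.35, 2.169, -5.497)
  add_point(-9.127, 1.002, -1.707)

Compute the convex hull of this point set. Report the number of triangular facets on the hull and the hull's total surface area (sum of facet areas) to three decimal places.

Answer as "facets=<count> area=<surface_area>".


facets=18 area=572.760

Extreme-point indices: [0, 1, 2, 3, 4, 5, 7, 8, 9, 10, 12] — 11 of 13 on the boundary.

Triangle areas on the boundary:
  f1: (p7, p5, p12) → 43.6762
  f2: (p0, p10, p12) → 35.4861
  f3: (p0, p10, p8) → 49.6869
  f4: (p3, p5, p12) → 47.3007
  f5: (p3, p10, p12) → 8.9723
  f6: (p9, p10, p8) → 69.2925
  f7: (p9, p7, p5) → 28.8971
  f8: (p9, p3, p5) → 42.1392
  f9: (p9, p3, p10) → 16.7628
  f10: (p4, p7, p12) → 31.8923
  f11: (p4, p0, p12) → 43.4501
  f12: (p2, p9, p8) → 16.5452
  f13: (p2, p9, p7) → 28.4668
  f14: (p2, p4, p8) → 26.3739
  f15: (p2, p4, p7) → 27.3760
  f16: (p1, p0, p8) → 12.1829
  f17: (p1, p4, p8) → 25.1322
  f18: (p1, p4, p0) → 19.1272
Σ area = 572.760

Check V−E+F: 11 − 27 + 18 = 2.


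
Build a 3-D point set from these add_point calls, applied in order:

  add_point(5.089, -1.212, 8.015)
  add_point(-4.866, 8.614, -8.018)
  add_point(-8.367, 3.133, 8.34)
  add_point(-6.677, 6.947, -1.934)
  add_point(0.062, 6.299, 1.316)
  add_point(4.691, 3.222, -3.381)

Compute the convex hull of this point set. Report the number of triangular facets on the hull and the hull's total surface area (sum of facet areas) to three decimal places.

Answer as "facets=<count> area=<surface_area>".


Hull vertices (6/6): indices [0, 1, 2, 3, 4, 5].

Area of each hull facet:
  f1: (p3, p1, p2) → 5.5443
  f2: (p4, p0, p2) → 62.6393
  f3: (p4, p3, p2) → 39.7978
  f4: (p4, p3, p1) → 24.2611
  f5: (p5, p0, p2) → 85.8884
  f6: (p5, p1, p2) → 98.4881
  f7: (p5, p4, p0) → 40.2490
  f8: (p5, p4, p1) → 38.6986
Σ area = 395.567

Euler: V−E+F = 6−12+8 = 2.

facets=8 area=395.567


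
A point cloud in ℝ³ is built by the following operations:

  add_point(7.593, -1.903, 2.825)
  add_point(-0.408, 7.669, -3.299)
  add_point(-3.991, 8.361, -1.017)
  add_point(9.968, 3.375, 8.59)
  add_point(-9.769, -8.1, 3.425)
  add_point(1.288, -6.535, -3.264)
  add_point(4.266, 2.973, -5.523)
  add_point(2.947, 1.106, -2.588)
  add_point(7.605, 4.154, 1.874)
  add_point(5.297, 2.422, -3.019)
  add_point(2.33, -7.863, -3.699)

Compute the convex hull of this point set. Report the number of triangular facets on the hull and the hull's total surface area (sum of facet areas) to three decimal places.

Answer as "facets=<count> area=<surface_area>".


Points on the hull: [0, 1, 2, 3, 4, 5, 6, 8, 10] (9 of 11).

Area of each hull facet:
  f1: (p2, p3, p4) → 157.4577
  f2: (p5, p10, p4) → 9.5170
  f3: (p5, p10, p6) → 7.8135
  f4: (p0, p10, p6) → 48.0013
  f5: (p0, p8, p6) → 25.1415
  f6: (p0, p8, p3) → 21.2461
  f7: (p0, p3, p4) → 66.5861
  f8: (p0, p10, p4) → 71.6124
  f9: (p1, p5, p6) → 33.3065
  f10: (p1, p8, p6) → 28.4800
  f11: (p1, p2, p4) → 37.5005
  f12: (p1, p5, p4) → 93.0871
  f13: (p1, p2, p3) → 34.5862
  f14: (p1, p8, p3) → 23.0074
Σ area = 657.343

Check V−E+F: 9 − 21 + 14 = 2.

facets=14 area=657.343
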